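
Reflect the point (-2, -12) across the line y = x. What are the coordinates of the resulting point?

Reflection across line y = x: (-2, -12) → (-12, -2)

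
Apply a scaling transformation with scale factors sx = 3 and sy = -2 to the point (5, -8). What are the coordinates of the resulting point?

Scaling matrix:
[[3, 0], [0, -2]]
Result: (5 × 3, -8 × -2) = (15, 16)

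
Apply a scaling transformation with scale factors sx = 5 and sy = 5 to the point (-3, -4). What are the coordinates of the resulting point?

Scaling matrix:
[[5, 0], [0, 5]]
Result: (-3 × 5, -4 × 5) = (-15, -20)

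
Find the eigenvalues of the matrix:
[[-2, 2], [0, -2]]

Characteristic equation: det(A - λI) = 0
λ² - (trace)λ + (det) = 0
trace = -2 + -2 = -4, det = (-2)(-2) - (2)(0) = 4
λ² - (-4)λ + (4) = 0
λ = (-4 ± √((-4)² - 4·(4))) / 2 = (-4 ± √0) / 2
Solving: λ = -2, -2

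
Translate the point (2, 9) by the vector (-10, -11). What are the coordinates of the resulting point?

Translation by (-10, -11) (homogeneous matrix [[1, 0, -10], [0, 1, -11], [0, 0, 1]]):
x' = 2 + -10 = -8
y' = 9 + -11 = -2
Result: (-8, -2)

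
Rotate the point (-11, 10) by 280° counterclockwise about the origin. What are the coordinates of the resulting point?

Rotation matrix for 280°: [[cos 280°, -sin 280°], [sin 280°, cos 280°]] ≈ [[0.173648, 0.984808], [-0.984808, 0.173648]]
[[0.173648, 0.984808], [-0.984808, 0.173648]] × [-11, 10]ᵀ ≈ [7.9379, 12.5694]ᵀ
Result: (7.9379, 12.5694)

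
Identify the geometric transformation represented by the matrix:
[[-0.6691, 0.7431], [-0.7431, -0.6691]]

This matrix represents: rotation by 228° counterclockwise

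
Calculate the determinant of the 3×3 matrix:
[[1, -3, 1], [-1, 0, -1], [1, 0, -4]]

Expansion along first row:
det = 1·det([[0,-1],[0,-4]]) - -3·det([[-1,-1],[1,-4]]) + 1·det([[-1,0],[1,0]])
    = 1·(0·-4 - -1·0) - -3·(-1·-4 - -1·1) + 1·(-1·0 - 0·1)
    = 1·0 - -3·5 + 1·0
    = 0 + 15 + 0 = 15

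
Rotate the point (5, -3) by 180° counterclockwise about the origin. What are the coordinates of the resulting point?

Rotation matrix for 180°: [[cos 180°, -sin 180°], [sin 180°, cos 180°]] = [[-1, 0], [0, -1]]
[[-1, 0], [0, -1]] × [5, -3]ᵀ = [-5, 3]ᵀ
Result: (-5, 3)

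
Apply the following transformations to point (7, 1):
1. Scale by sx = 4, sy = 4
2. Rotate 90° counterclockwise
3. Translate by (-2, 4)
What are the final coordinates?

Step 1: Scale → (28, 4)
Step 2: Rotate 90° → (-4, 28)
Step 3: Translate → (-6, 32)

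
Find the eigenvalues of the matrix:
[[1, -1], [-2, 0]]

Characteristic equation: det(A - λI) = 0
λ² - (trace)λ + (det) = 0
trace = 1 + 0 = 1, det = (1)(0) - (-1)(-2) = -2
λ² - (1)λ + (-2) = 0
λ = (1 ± √((1)² - 4·(-2))) / 2 = (1 ± √9) / 2
Solving: λ = -1, 2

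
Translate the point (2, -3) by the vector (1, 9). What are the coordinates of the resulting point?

Translation by (1, 9) (homogeneous matrix [[1, 0, 1], [0, 1, 9], [0, 0, 1]]):
x' = 2 + 1 = 3
y' = -3 + 9 = 6
Result: (3, 6)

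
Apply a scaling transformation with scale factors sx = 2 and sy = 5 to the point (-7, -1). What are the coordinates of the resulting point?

Scaling matrix:
[[2, 0], [0, 5]]
Result: (-7 × 2, -1 × 5) = (-14, -5)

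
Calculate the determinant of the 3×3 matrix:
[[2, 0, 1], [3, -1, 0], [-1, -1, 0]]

Expansion along first row:
det = 2·det([[-1,0],[-1,0]]) - 0·det([[3,0],[-1,0]]) + 1·det([[3,-1],[-1,-1]])
    = 2·(-1·0 - 0·-1) - 0·(3·0 - 0·-1) + 1·(3·-1 - -1·-1)
    = 2·0 - 0·0 + 1·-4
    = 0 + 0 + -4 = -4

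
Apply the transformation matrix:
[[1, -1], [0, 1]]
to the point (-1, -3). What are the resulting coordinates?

Matrix multiplication:
[[1, -1], [0, 1]] × [-1, -3]ᵀ
= [(1)(-1) + (-1)(-3), (0)(-1) + (1)(-3)]ᵀ
= [2, -3]ᵀ
Result: (2, -3)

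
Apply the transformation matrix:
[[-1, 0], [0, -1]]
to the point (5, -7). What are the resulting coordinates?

Matrix multiplication:
[[-1, 0], [0, -1]] × [5, -7]ᵀ
= [(-1)(5) + (0)(-7), (0)(5) + (-1)(-7)]ᵀ
= [-5, 7]ᵀ
Result: (-5, 7)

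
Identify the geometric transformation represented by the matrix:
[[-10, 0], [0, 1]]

This matrix represents: non-uniform scaling by sx = -10, sy = 1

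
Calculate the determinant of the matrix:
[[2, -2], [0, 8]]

For a 2×2 matrix [[a, b], [c, d]], det = ad - bc
det = (2)(8) - (-2)(0) = 16 - 0 = 16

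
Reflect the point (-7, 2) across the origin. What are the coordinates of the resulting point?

Reflection across origin: (-7, 2) → (7, -2)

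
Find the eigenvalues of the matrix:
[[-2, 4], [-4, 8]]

Characteristic equation: det(A - λI) = 0
λ² - (trace)λ + (det) = 0
trace = -2 + 8 = 6, det = (-2)(8) - (4)(-4) = 0
λ² - (6)λ + (0) = 0
λ = (6 ± √((6)² - 4·(0))) / 2 = (6 ± √36) / 2
Solving: λ = 0, 6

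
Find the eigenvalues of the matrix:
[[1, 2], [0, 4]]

Characteristic equation: det(A - λI) = 0
λ² - (trace)λ + (det) = 0
trace = 1 + 4 = 5, det = (1)(4) - (2)(0) = 4
λ² - (5)λ + (4) = 0
λ = (5 ± √((5)² - 4·(4))) / 2 = (5 ± √9) / 2
Solving: λ = 1, 4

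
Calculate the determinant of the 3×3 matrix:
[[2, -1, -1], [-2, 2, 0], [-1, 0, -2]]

Expansion along first row:
det = 2·det([[2,0],[0,-2]]) - -1·det([[-2,0],[-1,-2]]) + -1·det([[-2,2],[-1,0]])
    = 2·(2·-2 - 0·0) - -1·(-2·-2 - 0·-1) + -1·(-2·0 - 2·-1)
    = 2·-4 - -1·4 + -1·2
    = -8 + 4 + -2 = -6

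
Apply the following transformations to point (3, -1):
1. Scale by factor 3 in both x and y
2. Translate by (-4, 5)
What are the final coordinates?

Step 1: Scale (3, -1) by 3 → (9, -3)
Step 2: Translate by (-4, 5) → (5, 2)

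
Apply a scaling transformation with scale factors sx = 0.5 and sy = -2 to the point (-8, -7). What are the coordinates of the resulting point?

Scaling matrix:
[[0.50, 0], [0, -2]]
Result: (-8 × 0.5, -7 × -2) = (-4, 14)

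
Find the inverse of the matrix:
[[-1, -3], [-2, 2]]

For [[a,b],[c,d]], inverse = (1/det)·[[d,-b],[-c,a]]
det = (-1)(2) - (-3)(-2) = -2 - 6 = -8
Inverse = (1/-8)·[[2, 3], [2, -1]]
= [[-1/4, -3/8], [-1/4, 1/8]]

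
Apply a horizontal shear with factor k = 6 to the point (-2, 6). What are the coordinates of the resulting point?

Shear matrix for horizontal shear with factor k = 6:
[[1, 6], [0, 1]]
Result: (-2, 6) → (34, 6)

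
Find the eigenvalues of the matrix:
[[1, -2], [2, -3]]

Characteristic equation: det(A - λI) = 0
λ² - (trace)λ + (det) = 0
trace = 1 + -3 = -2, det = (1)(-3) - (-2)(2) = 1
λ² - (-2)λ + (1) = 0
λ = (-2 ± √((-2)² - 4·(1))) / 2 = (-2 ± √0) / 2
Solving: λ = -1, -1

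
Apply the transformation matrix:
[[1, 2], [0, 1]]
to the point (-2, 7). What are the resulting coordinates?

Matrix multiplication:
[[1, 2], [0, 1]] × [-2, 7]ᵀ
= [(1)(-2) + (2)(7), (0)(-2) + (1)(7)]ᵀ
= [12, 7]ᵀ
Result: (12, 7)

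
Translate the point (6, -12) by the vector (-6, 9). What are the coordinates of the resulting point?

Translation by (-6, 9) (homogeneous matrix [[1, 0, -6], [0, 1, 9], [0, 0, 1]]):
x' = 6 + -6 = 0
y' = -12 + 9 = -3
Result: (0, -3)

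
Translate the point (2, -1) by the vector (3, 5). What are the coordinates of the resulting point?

Translation by (3, 5) (homogeneous matrix [[1, 0, 3], [0, 1, 5], [0, 0, 1]]):
x' = 2 + 3 = 5
y' = -1 + 5 = 4
Result: (5, 4)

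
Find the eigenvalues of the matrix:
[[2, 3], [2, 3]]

Characteristic equation: det(A - λI) = 0
λ² - (trace)λ + (det) = 0
trace = 2 + 3 = 5, det = (2)(3) - (3)(2) = 0
λ² - (5)λ + (0) = 0
λ = (5 ± √((5)² - 4·(0))) / 2 = (5 ± √25) / 2
Solving: λ = 0, 5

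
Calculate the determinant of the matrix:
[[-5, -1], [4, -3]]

For a 2×2 matrix [[a, b], [c, d]], det = ad - bc
det = (-5)(-3) - (-1)(4) = 15 - -4 = 19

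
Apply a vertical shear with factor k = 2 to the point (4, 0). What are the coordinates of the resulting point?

Shear matrix for vertical shear with factor k = 2:
[[1, 0], [2, 1]]
Result: (4, 0) → (4, 8)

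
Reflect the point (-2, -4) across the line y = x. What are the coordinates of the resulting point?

Reflection across line y = x: (-2, -4) → (-4, -2)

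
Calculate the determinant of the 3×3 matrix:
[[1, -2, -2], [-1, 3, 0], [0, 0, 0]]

Expansion along first row:
det = 1·det([[3,0],[0,0]]) - -2·det([[-1,0],[0,0]]) + -2·det([[-1,3],[0,0]])
    = 1·(3·0 - 0·0) - -2·(-1·0 - 0·0) + -2·(-1·0 - 3·0)
    = 1·0 - -2·0 + -2·0
    = 0 + 0 + 0 = 0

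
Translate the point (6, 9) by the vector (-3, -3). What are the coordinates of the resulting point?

Translation by (-3, -3) (homogeneous matrix [[1, 0, -3], [0, 1, -3], [0, 0, 1]]):
x' = 6 + -3 = 3
y' = 9 + -3 = 6
Result: (3, 6)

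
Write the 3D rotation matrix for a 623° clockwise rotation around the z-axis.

Rotation matrix for clockwise 623° around z-axis:
A clockwise rotation by 623° is a counterclockwise rotation by -623°.
cos(-623°) = -0.1219, sin(-623°) = 0.9925
Result: [[-0.1219, -0.9925, 0], [0.9925, -0.1219, 0], [0, 0, 1]]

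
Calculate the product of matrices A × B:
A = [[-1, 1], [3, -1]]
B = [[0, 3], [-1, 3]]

Matrix multiplication:
C[0][0] = -1×0 + 1×-1 = -1
C[0][1] = -1×3 + 1×3 = 0
C[1][0] = 3×0 + -1×-1 = 1
C[1][1] = 3×3 + -1×3 = 6
Result: [[-1, 0], [1, 6]]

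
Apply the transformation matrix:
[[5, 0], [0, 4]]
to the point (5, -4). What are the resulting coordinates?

Matrix multiplication:
[[5, 0], [0, 4]] × [5, -4]ᵀ
= [(5)(5) + (0)(-4), (0)(5) + (4)(-4)]ᵀ
= [25, -16]ᵀ
Result: (25, -16)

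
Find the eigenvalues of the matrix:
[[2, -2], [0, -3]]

Characteristic equation: det(A - λI) = 0
λ² - (trace)λ + (det) = 0
trace = 2 + -3 = -1, det = (2)(-3) - (-2)(0) = -6
λ² - (-1)λ + (-6) = 0
λ = (-1 ± √((-1)² - 4·(-6))) / 2 = (-1 ± √25) / 2
Solving: λ = -3, 2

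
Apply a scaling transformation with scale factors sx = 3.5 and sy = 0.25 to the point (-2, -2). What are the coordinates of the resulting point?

Scaling matrix:
[[3.50, 0], [0, 0.25]]
Result: (-2 × 3.5, -2 × 0.25) = (-7, -0.5)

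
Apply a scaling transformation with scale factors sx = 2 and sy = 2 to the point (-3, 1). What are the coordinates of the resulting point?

Scaling matrix:
[[2, 0], [0, 2]]
Result: (-3 × 2, 1 × 2) = (-6, 2)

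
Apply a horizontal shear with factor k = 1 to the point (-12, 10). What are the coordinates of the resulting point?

Shear matrix for horizontal shear with factor k = 1:
[[1, 1], [0, 1]]
Result: (-12, 10) → (-2, 10)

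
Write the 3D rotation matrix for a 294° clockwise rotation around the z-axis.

Rotation matrix for clockwise 294° around z-axis:
A clockwise rotation by 294° is a counterclockwise rotation by -294°.
cos(-294°) = 0.4067, sin(-294°) = 0.9135
Result: [[0.4067, -0.9135, 0], [0.9135, 0.4067, 0], [0, 0, 1]]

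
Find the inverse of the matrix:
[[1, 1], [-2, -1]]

For [[a,b],[c,d]], inverse = (1/det)·[[d,-b],[-c,a]]
det = (1)(-1) - (1)(-2) = -1 - -2 = 1
Inverse = [[-1, -1], [2, 1]]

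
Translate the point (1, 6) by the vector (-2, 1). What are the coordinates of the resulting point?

Translation by (-2, 1) (homogeneous matrix [[1, 0, -2], [0, 1, 1], [0, 0, 1]]):
x' = 1 + -2 = -1
y' = 6 + 1 = 7
Result: (-1, 7)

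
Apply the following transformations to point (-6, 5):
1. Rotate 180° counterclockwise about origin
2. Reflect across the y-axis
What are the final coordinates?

Step 1: Rotate 180° → (6, -5)
Step 2: Reflect across y-axis → (-6, -5)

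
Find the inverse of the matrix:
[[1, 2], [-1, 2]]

For [[a,b],[c,d]], inverse = (1/det)·[[d,-b],[-c,a]]
det = (1)(2) - (2)(-1) = 2 - -2 = 4
Inverse = (1/4)·[[2, -2], [1, 1]]
= [[1/2, -1/2], [1/4, 1/4]]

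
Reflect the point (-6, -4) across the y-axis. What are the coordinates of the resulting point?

Reflection across y-axis: (-6, -4) → (6, -4)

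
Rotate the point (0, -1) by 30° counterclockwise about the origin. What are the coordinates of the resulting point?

Rotation matrix for 30°: [[cos 30°, -sin 30°], [sin 30°, cos 30°]] ≈ [[0.866025, -0.500000], [0.500000, 0.866025]]
[[0.866025, -0.500000], [0.500000, 0.866025]] × [0, -1]ᵀ ≈ [0.5000, -0.8660]ᵀ
Result: (0.5000, -0.8660)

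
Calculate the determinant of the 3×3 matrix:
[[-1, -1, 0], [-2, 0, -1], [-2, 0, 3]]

Expansion along first row:
det = -1·det([[0,-1],[0,3]]) - -1·det([[-2,-1],[-2,3]]) + 0·det([[-2,0],[-2,0]])
    = -1·(0·3 - -1·0) - -1·(-2·3 - -1·-2) + 0·(-2·0 - 0·-2)
    = -1·0 - -1·-8 + 0·0
    = 0 + -8 + 0 = -8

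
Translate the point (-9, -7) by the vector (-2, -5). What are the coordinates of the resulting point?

Translation by (-2, -5) (homogeneous matrix [[1, 0, -2], [0, 1, -5], [0, 0, 1]]):
x' = -9 + -2 = -11
y' = -7 + -5 = -12
Result: (-11, -12)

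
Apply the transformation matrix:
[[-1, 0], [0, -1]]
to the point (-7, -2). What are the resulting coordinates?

Matrix multiplication:
[[-1, 0], [0, -1]] × [-7, -2]ᵀ
= [(-1)(-7) + (0)(-2), (0)(-7) + (-1)(-2)]ᵀ
= [7, 2]ᵀ
Result: (7, 2)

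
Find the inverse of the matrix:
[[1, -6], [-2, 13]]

For [[a,b],[c,d]], inverse = (1/det)·[[d,-b],[-c,a]]
det = (1)(13) - (-6)(-2) = 13 - 12 = 1
Inverse = [[13, 6], [2, 1]]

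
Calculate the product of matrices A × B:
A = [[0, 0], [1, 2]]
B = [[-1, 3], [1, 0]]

Matrix multiplication:
C[0][0] = 0×-1 + 0×1 = 0
C[0][1] = 0×3 + 0×0 = 0
C[1][0] = 1×-1 + 2×1 = 1
C[1][1] = 1×3 + 2×0 = 3
Result: [[0, 0], [1, 3]]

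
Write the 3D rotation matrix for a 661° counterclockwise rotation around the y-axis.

Rotation matrix for counterclockwise 661° around y-axis:
cos(661°) = 0.5150, sin(661°) = -0.8572
Result: [[0.5150, 0, -0.8572], [0, 1, 0], [0.8572, 0, 0.5150]]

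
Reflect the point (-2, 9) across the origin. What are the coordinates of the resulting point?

Reflection across origin: (-2, 9) → (2, -9)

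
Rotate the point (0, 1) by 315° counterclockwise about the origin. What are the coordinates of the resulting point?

Rotation matrix for 315°: [[cos 315°, -sin 315°], [sin 315°, cos 315°]] ≈ [[0.707107, 0.707107], [-0.707107, 0.707107]]
[[0.707107, 0.707107], [-0.707107, 0.707107]] × [0, 1]ᵀ ≈ [0.7071, 0.7071]ᵀ
Result: (0.7071, 0.7071)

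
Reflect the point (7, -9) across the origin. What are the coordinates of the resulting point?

Reflection across origin: (7, -9) → (-7, 9)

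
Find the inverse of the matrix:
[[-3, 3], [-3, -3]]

For [[a,b],[c,d]], inverse = (1/det)·[[d,-b],[-c,a]]
det = (-3)(-3) - (3)(-3) = 9 - -9 = 18
Inverse = (1/18)·[[-3, -3], [3, -3]]
= [[-1/6, -1/6], [1/6, -1/6]]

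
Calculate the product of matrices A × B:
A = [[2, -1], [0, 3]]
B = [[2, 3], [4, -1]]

Matrix multiplication:
C[0][0] = 2×2 + -1×4 = 0
C[0][1] = 2×3 + -1×-1 = 7
C[1][0] = 0×2 + 3×4 = 12
C[1][1] = 0×3 + 3×-1 = -3
Result: [[0, 7], [12, -3]]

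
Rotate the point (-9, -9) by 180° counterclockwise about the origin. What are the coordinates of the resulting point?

Rotation matrix for 180°: [[cos 180°, -sin 180°], [sin 180°, cos 180°]] = [[-1, 0], [0, -1]]
[[-1, 0], [0, -1]] × [-9, -9]ᵀ = [9, 9]ᵀ
Result: (9, 9)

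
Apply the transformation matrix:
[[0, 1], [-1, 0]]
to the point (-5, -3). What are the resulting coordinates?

Matrix multiplication:
[[0, 1], [-1, 0]] × [-5, -3]ᵀ
= [(0)(-5) + (1)(-3), (-1)(-5) + (0)(-3)]ᵀ
= [-3, 5]ᵀ
Result: (-3, 5)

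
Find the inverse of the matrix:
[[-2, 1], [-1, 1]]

For [[a,b],[c,d]], inverse = (1/det)·[[d,-b],[-c,a]]
det = (-2)(1) - (1)(-1) = -2 - -1 = -1
Inverse = (1/-1)·[[1, -1], [1, -2]]
= [[-1, 1], [-1, 2]]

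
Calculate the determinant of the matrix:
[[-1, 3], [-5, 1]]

For a 2×2 matrix [[a, b], [c, d]], det = ad - bc
det = (-1)(1) - (3)(-5) = -1 - -15 = 14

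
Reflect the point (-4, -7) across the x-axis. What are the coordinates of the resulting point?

Reflection across x-axis: (-4, -7) → (-4, 7)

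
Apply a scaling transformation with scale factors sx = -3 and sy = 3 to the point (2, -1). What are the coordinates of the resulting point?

Scaling matrix:
[[-3, 0], [0, 3]]
Result: (2 × -3, -1 × 3) = (-6, -3)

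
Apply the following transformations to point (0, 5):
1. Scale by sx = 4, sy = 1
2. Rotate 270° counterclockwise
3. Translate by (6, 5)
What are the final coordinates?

Step 1: Scale → (0, 5)
Step 2: Rotate 270° → (5, 0)
Step 3: Translate → (11, 5)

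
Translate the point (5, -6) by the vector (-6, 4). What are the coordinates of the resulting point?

Translation by (-6, 4) (homogeneous matrix [[1, 0, -6], [0, 1, 4], [0, 0, 1]]):
x' = 5 + -6 = -1
y' = -6 + 4 = -2
Result: (-1, -2)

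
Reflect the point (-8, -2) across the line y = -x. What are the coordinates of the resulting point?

Reflection across line y = -x: (-8, -2) → (2, 8)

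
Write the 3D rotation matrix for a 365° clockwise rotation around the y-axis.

Rotation matrix for clockwise 365° around y-axis:
A clockwise rotation by 365° is a counterclockwise rotation by -365°.
cos(-365°) = 0.9962, sin(-365°) = -0.0872
Result: [[0.9962, 0, -0.0872], [0, 1, 0], [0.0872, 0, 0.9962]]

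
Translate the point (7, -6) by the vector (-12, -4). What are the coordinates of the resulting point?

Translation by (-12, -4) (homogeneous matrix [[1, 0, -12], [0, 1, -4], [0, 0, 1]]):
x' = 7 + -12 = -5
y' = -6 + -4 = -10
Result: (-5, -10)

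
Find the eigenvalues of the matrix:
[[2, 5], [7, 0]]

Characteristic equation: det(A - λI) = 0
λ² - (trace)λ + (det) = 0
trace = 2 + 0 = 2, det = (2)(0) - (5)(7) = -35
λ² - (2)λ + (-35) = 0
λ = (2 ± √((2)² - 4·(-35))) / 2 = (2 ± √144) / 2
Solving: λ = -5, 7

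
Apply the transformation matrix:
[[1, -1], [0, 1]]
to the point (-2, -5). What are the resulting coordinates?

Matrix multiplication:
[[1, -1], [0, 1]] × [-2, -5]ᵀ
= [(1)(-2) + (-1)(-5), (0)(-2) + (1)(-5)]ᵀ
= [3, -5]ᵀ
Result: (3, -5)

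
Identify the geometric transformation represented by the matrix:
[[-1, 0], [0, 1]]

This matrix represents: non-uniform scaling by sx = -1, sy = 1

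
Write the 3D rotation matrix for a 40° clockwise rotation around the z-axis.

Rotation matrix for clockwise 40° around z-axis:
A clockwise rotation by 40° is a counterclockwise rotation by -40°.
cos(-40°) = 0.7660, sin(-40°) = -0.6428
Result: [[0.7660, 0.6428, 0], [-0.6428, 0.7660, 0], [0, 0, 1]]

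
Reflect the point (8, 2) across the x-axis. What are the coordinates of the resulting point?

Reflection across x-axis: (8, 2) → (8, -2)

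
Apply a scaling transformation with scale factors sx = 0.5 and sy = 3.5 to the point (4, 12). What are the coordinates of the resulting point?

Scaling matrix:
[[0.50, 0], [0, 3.50]]
Result: (4 × 0.5, 12 × 3.5) = (2, 42)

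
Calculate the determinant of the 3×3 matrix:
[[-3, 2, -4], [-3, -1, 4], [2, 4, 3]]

Expansion along first row:
det = -3·det([[-1,4],[4,3]]) - 2·det([[-3,4],[2,3]]) + -4·det([[-3,-1],[2,4]])
    = -3·(-1·3 - 4·4) - 2·(-3·3 - 4·2) + -4·(-3·4 - -1·2)
    = -3·-19 - 2·-17 + -4·-10
    = 57 + 34 + 40 = 131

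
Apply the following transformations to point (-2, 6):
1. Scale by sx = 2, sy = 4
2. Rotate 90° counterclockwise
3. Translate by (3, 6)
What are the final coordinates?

Step 1: Scale → (-4, 24)
Step 2: Rotate 90° → (-24, -4)
Step 3: Translate → (-21, 2)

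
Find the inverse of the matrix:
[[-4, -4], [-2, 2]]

For [[a,b],[c,d]], inverse = (1/det)·[[d,-b],[-c,a]]
det = (-4)(2) - (-4)(-2) = -8 - 8 = -16
Inverse = (1/-16)·[[2, 4], [2, -4]]
= [[-1/8, -1/4], [-1/8, 1/4]]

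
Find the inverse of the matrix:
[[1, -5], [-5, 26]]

For [[a,b],[c,d]], inverse = (1/det)·[[d,-b],[-c,a]]
det = (1)(26) - (-5)(-5) = 26 - 25 = 1
Inverse = [[26, 5], [5, 1]]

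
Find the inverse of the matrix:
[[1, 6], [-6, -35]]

For [[a,b],[c,d]], inverse = (1/det)·[[d,-b],[-c,a]]
det = (1)(-35) - (6)(-6) = -35 - -36 = 1
Inverse = [[-35, -6], [6, 1]]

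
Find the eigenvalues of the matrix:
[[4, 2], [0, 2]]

Characteristic equation: det(A - λI) = 0
λ² - (trace)λ + (det) = 0
trace = 4 + 2 = 6, det = (4)(2) - (2)(0) = 8
λ² - (6)λ + (8) = 0
λ = (6 ± √((6)² - 4·(8))) / 2 = (6 ± √4) / 2
Solving: λ = 2, 4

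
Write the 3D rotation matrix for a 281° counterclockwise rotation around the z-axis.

Rotation matrix for counterclockwise 281° around z-axis:
cos(281°) = 0.1908, sin(281°) = -0.9816
Result: [[0.1908, 0.9816, 0], [-0.9816, 0.1908, 0], [0, 0, 1]]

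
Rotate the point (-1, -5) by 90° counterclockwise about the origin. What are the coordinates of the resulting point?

Rotation matrix for 90°: [[cos 90°, -sin 90°], [sin 90°, cos 90°]] = [[0, -1], [1, 0]]
[[0, -1], [1, 0]] × [-1, -5]ᵀ = [5, -1]ᵀ
Result: (5, -1)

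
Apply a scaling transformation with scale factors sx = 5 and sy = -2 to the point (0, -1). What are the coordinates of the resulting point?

Scaling matrix:
[[5, 0], [0, -2]]
Result: (0 × 5, -1 × -2) = (0, 2)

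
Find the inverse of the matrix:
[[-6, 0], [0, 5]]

For [[a,b],[c,d]], inverse = (1/det)·[[d,-b],[-c,a]]
det = (-6)(5) - (0)(0) = -30 - 0 = -30
Inverse = (1/-30)·[[5, 0], [0, -6]]
= [[-1/6, 0], [0, 1/5]]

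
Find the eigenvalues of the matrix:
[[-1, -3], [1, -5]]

Characteristic equation: det(A - λI) = 0
λ² - (trace)λ + (det) = 0
trace = -1 + -5 = -6, det = (-1)(-5) - (-3)(1) = 8
λ² - (-6)λ + (8) = 0
λ = (-6 ± √((-6)² - 4·(8))) / 2 = (-6 ± √4) / 2
Solving: λ = -4, -2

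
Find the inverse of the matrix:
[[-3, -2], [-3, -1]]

For [[a,b],[c,d]], inverse = (1/det)·[[d,-b],[-c,a]]
det = (-3)(-1) - (-2)(-3) = 3 - 6 = -3
Inverse = (1/-3)·[[-1, 2], [3, -3]]
= [[1/3, -2/3], [-1, 1]]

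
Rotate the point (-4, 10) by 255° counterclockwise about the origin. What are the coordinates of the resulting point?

Rotation matrix for 255°: [[cos 255°, -sin 255°], [sin 255°, cos 255°]] ≈ [[-0.258819, 0.965926], [-0.965926, -0.258819]]
[[-0.258819, 0.965926], [-0.965926, -0.258819]] × [-4, 10]ᵀ ≈ [10.6945, 1.2755]ᵀ
Result: (10.6945, 1.2755)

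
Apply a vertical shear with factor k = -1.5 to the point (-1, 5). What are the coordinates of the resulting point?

Shear matrix for vertical shear with factor k = -1.5:
[[1, 0], [-1.50, 1]]
Result: (-1, 5) → (-1, 6.5)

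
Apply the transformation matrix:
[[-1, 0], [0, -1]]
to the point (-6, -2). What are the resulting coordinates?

Matrix multiplication:
[[-1, 0], [0, -1]] × [-6, -2]ᵀ
= [(-1)(-6) + (0)(-2), (0)(-6) + (-1)(-2)]ᵀ
= [6, 2]ᵀ
Result: (6, 2)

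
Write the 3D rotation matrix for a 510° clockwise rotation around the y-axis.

Rotation matrix for clockwise 510° around y-axis:
A clockwise rotation by 510° is a counterclockwise rotation by -510°.
cos(-510°) = -√3/2, sin(-510°) = -1/2
Result: [[-√3/2, 0, -1/2], [0, 1, 0], [1/2, 0, -√3/2]]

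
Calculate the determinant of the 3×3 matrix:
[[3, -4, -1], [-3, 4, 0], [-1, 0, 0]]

Expansion along first row:
det = 3·det([[4,0],[0,0]]) - -4·det([[-3,0],[-1,0]]) + -1·det([[-3,4],[-1,0]])
    = 3·(4·0 - 0·0) - -4·(-3·0 - 0·-1) + -1·(-3·0 - 4·-1)
    = 3·0 - -4·0 + -1·4
    = 0 + 0 + -4 = -4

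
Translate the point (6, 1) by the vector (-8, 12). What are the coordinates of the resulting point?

Translation by (-8, 12) (homogeneous matrix [[1, 0, -8], [0, 1, 12], [0, 0, 1]]):
x' = 6 + -8 = -2
y' = 1 + 12 = 13
Result: (-2, 13)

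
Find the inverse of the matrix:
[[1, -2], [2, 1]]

For [[a,b],[c,d]], inverse = (1/det)·[[d,-b],[-c,a]]
det = (1)(1) - (-2)(2) = 1 - -4 = 5
Inverse = (1/5)·[[1, 2], [-2, 1]]
= [[1/5, 2/5], [-2/5, 1/5]]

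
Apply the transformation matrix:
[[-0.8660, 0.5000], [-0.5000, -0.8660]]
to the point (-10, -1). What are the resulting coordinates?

Matrix multiplication:
[[-0.8660, 0.5000], [-0.5000, -0.8660]] × [-10, -1]ᵀ
= [(-0.8660)(-10) + (0.5000)(-1), (-0.5000)(-10) + (-0.8660)(-1)]ᵀ
= [8.1600, 5.8660]ᵀ
Result: (8.1600, 5.8660)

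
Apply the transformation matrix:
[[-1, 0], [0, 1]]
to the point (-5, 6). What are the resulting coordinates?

Matrix multiplication:
[[-1, 0], [0, 1]] × [-5, 6]ᵀ
= [(-1)(-5) + (0)(6), (0)(-5) + (1)(6)]ᵀ
= [5, 6]ᵀ
Result: (5, 6)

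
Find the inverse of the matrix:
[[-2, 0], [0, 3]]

For [[a,b],[c,d]], inverse = (1/det)·[[d,-b],[-c,a]]
det = (-2)(3) - (0)(0) = -6 - 0 = -6
Inverse = (1/-6)·[[3, 0], [0, -2]]
= [[-1/2, 0], [0, 1/3]]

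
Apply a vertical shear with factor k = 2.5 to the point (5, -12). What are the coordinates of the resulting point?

Shear matrix for vertical shear with factor k = 2.5:
[[1, 0], [2.50, 1]]
Result: (5, -12) → (5, 0.5)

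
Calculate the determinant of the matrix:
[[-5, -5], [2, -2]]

For a 2×2 matrix [[a, b], [c, d]], det = ad - bc
det = (-5)(-2) - (-5)(2) = 10 - -10 = 20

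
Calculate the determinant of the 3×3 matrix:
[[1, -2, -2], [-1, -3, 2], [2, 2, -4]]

Expansion along first row:
det = 1·det([[-3,2],[2,-4]]) - -2·det([[-1,2],[2,-4]]) + -2·det([[-1,-3],[2,2]])
    = 1·(-3·-4 - 2·2) - -2·(-1·-4 - 2·2) + -2·(-1·2 - -3·2)
    = 1·8 - -2·0 + -2·4
    = 8 + 0 + -8 = 0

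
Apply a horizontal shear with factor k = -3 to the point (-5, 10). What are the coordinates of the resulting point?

Shear matrix for horizontal shear with factor k = -3:
[[1, -3], [0, 1]]
Result: (-5, 10) → (-35, 10)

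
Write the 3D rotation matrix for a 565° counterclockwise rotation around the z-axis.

Rotation matrix for counterclockwise 565° around z-axis:
cos(565°) = -0.9063, sin(565°) = -0.4226
Result: [[-0.9063, 0.4226, 0], [-0.4226, -0.9063, 0], [0, 0, 1]]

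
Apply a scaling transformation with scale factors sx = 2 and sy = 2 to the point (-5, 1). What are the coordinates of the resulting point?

Scaling matrix:
[[2, 0], [0, 2]]
Result: (-5 × 2, 1 × 2) = (-10, 2)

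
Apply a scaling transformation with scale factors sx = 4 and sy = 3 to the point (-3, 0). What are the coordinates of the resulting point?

Scaling matrix:
[[4, 0], [0, 3]]
Result: (-3 × 4, 0 × 3) = (-12, 0)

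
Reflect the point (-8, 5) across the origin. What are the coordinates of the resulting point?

Reflection across origin: (-8, 5) → (8, -5)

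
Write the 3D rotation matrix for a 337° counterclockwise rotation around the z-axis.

Rotation matrix for counterclockwise 337° around z-axis:
cos(337°) = 0.9205, sin(337°) = -0.3907
Result: [[0.9205, 0.3907, 0], [-0.3907, 0.9205, 0], [0, 0, 1]]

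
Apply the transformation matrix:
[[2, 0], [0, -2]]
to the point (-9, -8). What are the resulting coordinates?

Matrix multiplication:
[[2, 0], [0, -2]] × [-9, -8]ᵀ
= [(2)(-9) + (0)(-8), (0)(-9) + (-2)(-8)]ᵀ
= [-18, 16]ᵀ
Result: (-18, 16)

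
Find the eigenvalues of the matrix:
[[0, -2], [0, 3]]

Characteristic equation: det(A - λI) = 0
λ² - (trace)λ + (det) = 0
trace = 0 + 3 = 3, det = (0)(3) - (-2)(0) = 0
λ² - (3)λ + (0) = 0
λ = (3 ± √((3)² - 4·(0))) / 2 = (3 ± √9) / 2
Solving: λ = 0, 3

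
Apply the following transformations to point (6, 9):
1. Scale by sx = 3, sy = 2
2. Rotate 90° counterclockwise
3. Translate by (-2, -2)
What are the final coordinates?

Step 1: Scale → (18, 18)
Step 2: Rotate 90° → (-18, 18)
Step 3: Translate → (-20, 16)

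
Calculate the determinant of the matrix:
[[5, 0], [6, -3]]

For a 2×2 matrix [[a, b], [c, d]], det = ad - bc
det = (5)(-3) - (0)(6) = -15 - 0 = -15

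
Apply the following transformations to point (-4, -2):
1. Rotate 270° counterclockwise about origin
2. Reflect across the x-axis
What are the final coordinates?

Step 1: Rotate 270° → (-2, 4)
Step 2: Reflect across x-axis → (-2, -4)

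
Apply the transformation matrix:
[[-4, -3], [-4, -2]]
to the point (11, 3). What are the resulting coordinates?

Matrix multiplication:
[[-4, -3], [-4, -2]] × [11, 3]ᵀ
= [(-4)(11) + (-3)(3), (-4)(11) + (-2)(3)]ᵀ
= [-53, -50]ᵀ
Result: (-53, -50)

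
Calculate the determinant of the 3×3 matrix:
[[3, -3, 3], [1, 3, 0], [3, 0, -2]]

Expansion along first row:
det = 3·det([[3,0],[0,-2]]) - -3·det([[1,0],[3,-2]]) + 3·det([[1,3],[3,0]])
    = 3·(3·-2 - 0·0) - -3·(1·-2 - 0·3) + 3·(1·0 - 3·3)
    = 3·-6 - -3·-2 + 3·-9
    = -18 + -6 + -27 = -51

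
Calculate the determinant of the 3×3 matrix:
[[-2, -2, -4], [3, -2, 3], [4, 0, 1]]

Expansion along first row:
det = -2·det([[-2,3],[0,1]]) - -2·det([[3,3],[4,1]]) + -4·det([[3,-2],[4,0]])
    = -2·(-2·1 - 3·0) - -2·(3·1 - 3·4) + -4·(3·0 - -2·4)
    = -2·-2 - -2·-9 + -4·8
    = 4 + -18 + -32 = -46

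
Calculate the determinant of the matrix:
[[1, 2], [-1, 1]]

For a 2×2 matrix [[a, b], [c, d]], det = ad - bc
det = (1)(1) - (2)(-1) = 1 - -2 = 3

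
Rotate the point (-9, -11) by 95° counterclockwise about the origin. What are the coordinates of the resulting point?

Rotation matrix for 95°: [[cos 95°, -sin 95°], [sin 95°, cos 95°]] ≈ [[-0.087156, -0.996195], [0.996195, -0.087156]]
[[-0.087156, -0.996195], [0.996195, -0.087156]] × [-9, -11]ᵀ ≈ [11.7425, -8.0070]ᵀ
Result: (11.7425, -8.0070)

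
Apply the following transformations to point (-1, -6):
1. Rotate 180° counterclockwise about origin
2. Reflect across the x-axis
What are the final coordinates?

Step 1: Rotate 180° → (1, 6)
Step 2: Reflect across x-axis → (1, -6)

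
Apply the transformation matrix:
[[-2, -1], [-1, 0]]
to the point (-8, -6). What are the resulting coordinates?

Matrix multiplication:
[[-2, -1], [-1, 0]] × [-8, -6]ᵀ
= [(-2)(-8) + (-1)(-6), (-1)(-8) + (0)(-6)]ᵀ
= [22, 8]ᵀ
Result: (22, 8)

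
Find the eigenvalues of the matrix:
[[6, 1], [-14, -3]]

Characteristic equation: det(A - λI) = 0
λ² - (trace)λ + (det) = 0
trace = 6 + -3 = 3, det = (6)(-3) - (1)(-14) = -4
λ² - (3)λ + (-4) = 0
λ = (3 ± √((3)² - 4·(-4))) / 2 = (3 ± √25) / 2
Solving: λ = -1, 4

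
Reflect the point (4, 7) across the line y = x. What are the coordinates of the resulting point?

Reflection across line y = x: (4, 7) → (7, 4)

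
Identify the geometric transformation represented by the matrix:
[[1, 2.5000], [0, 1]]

This matrix represents: horizontal shear with factor 2.5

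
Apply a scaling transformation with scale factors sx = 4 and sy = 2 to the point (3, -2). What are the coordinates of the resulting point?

Scaling matrix:
[[4, 0], [0, 2]]
Result: (3 × 4, -2 × 2) = (12, -4)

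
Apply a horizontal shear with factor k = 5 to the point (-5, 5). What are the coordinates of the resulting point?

Shear matrix for horizontal shear with factor k = 5:
[[1, 5], [0, 1]]
Result: (-5, 5) → (20, 5)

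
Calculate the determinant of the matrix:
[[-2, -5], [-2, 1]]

For a 2×2 matrix [[a, b], [c, d]], det = ad - bc
det = (-2)(1) - (-5)(-2) = -2 - 10 = -12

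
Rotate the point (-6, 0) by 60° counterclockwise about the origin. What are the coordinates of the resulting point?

Rotation matrix for 60°: [[cos 60°, -sin 60°], [sin 60°, cos 60°]] ≈ [[0.500000, -0.866025], [0.866025, 0.500000]]
[[0.500000, -0.866025], [0.866025, 0.500000]] × [-6, 0]ᵀ ≈ [-3, -5.1962]ᵀ
Result: (-3, -5.1962)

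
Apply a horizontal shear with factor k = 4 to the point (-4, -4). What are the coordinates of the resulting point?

Shear matrix for horizontal shear with factor k = 4:
[[1, 4], [0, 1]]
Result: (-4, -4) → (-20, -4)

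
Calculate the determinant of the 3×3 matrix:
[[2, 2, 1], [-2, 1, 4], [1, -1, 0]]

Expansion along first row:
det = 2·det([[1,4],[-1,0]]) - 2·det([[-2,4],[1,0]]) + 1·det([[-2,1],[1,-1]])
    = 2·(1·0 - 4·-1) - 2·(-2·0 - 4·1) + 1·(-2·-1 - 1·1)
    = 2·4 - 2·-4 + 1·1
    = 8 + 8 + 1 = 17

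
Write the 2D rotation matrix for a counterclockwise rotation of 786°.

Rotation matrix formula: [[cos θ, -sin θ], [sin θ, cos θ]]
For θ = 786°:
cos(786°) = 0.4067
sin(786°) = 0.9135
Result: [[0.4067, -0.9135], [0.9135, 0.4067]]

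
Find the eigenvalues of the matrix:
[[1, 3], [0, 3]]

Characteristic equation: det(A - λI) = 0
λ² - (trace)λ + (det) = 0
trace = 1 + 3 = 4, det = (1)(3) - (3)(0) = 3
λ² - (4)λ + (3) = 0
λ = (4 ± √((4)² - 4·(3))) / 2 = (4 ± √4) / 2
Solving: λ = 1, 3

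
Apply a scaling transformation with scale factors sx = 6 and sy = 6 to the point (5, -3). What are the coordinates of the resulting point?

Scaling matrix:
[[6, 0], [0, 6]]
Result: (5 × 6, -3 × 6) = (30, -18)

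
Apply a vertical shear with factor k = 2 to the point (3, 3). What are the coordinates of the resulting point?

Shear matrix for vertical shear with factor k = 2:
[[1, 0], [2, 1]]
Result: (3, 3) → (3, 9)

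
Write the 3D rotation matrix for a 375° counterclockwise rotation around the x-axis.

Rotation matrix for counterclockwise 375° around x-axis:
cos(375°) = 0.9659, sin(375°) = 0.2588
Result: [[1, 0, 0], [0, 0.9659, -0.2588], [0, 0.2588, 0.9659]]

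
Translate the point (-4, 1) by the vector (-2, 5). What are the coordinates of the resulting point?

Translation by (-2, 5) (homogeneous matrix [[1, 0, -2], [0, 1, 5], [0, 0, 1]]):
x' = -4 + -2 = -6
y' = 1 + 5 = 6
Result: (-6, 6)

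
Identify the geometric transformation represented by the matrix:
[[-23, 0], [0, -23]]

This matrix represents: uniform scaling by factor -23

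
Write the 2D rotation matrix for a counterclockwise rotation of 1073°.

Rotation matrix formula: [[cos θ, -sin θ], [sin θ, cos θ]]
For θ = 1073°:
cos(1073°) = 0.9925
sin(1073°) = -0.1219
Result: [[0.9925, 0.1219], [-0.1219, 0.9925]]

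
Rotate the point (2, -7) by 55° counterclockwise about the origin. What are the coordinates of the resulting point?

Rotation matrix for 55°: [[cos 55°, -sin 55°], [sin 55°, cos 55°]] ≈ [[0.573576, -0.819152], [0.819152, 0.573576]]
[[0.573576, -0.819152], [0.819152, 0.573576]] × [2, -7]ᵀ ≈ [6.8812, -2.3767]ᵀ
Result: (6.8812, -2.3767)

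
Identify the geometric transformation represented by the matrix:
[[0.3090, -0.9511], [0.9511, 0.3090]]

This matrix represents: rotation by 72° counterclockwise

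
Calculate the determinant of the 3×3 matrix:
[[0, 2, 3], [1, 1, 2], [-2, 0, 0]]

Expansion along first row:
det = 0·det([[1,2],[0,0]]) - 2·det([[1,2],[-2,0]]) + 3·det([[1,1],[-2,0]])
    = 0·(1·0 - 2·0) - 2·(1·0 - 2·-2) + 3·(1·0 - 1·-2)
    = 0·0 - 2·4 + 3·2
    = 0 + -8 + 6 = -2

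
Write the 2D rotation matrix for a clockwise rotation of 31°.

Rotation matrix formula: [[cos θ, -sin θ], [sin θ, cos θ]]
A clockwise rotation by 31° is equivalent to a counterclockwise rotation by -31°.
For θ = -31°:
cos(-31°) = 0.8572
sin(-31°) = -0.5150
Result: [[0.8572, 0.5150], [-0.5150, 0.8572]]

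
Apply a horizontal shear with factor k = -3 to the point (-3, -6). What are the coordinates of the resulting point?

Shear matrix for horizontal shear with factor k = -3:
[[1, -3], [0, 1]]
Result: (-3, -6) → (15, -6)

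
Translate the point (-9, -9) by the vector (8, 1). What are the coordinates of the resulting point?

Translation by (8, 1) (homogeneous matrix [[1, 0, 8], [0, 1, 1], [0, 0, 1]]):
x' = -9 + 8 = -1
y' = -9 + 1 = -8
Result: (-1, -8)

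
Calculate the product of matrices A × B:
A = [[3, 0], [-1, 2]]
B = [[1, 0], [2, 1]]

Matrix multiplication:
C[0][0] = 3×1 + 0×2 = 3
C[0][1] = 3×0 + 0×1 = 0
C[1][0] = -1×1 + 2×2 = 3
C[1][1] = -1×0 + 2×1 = 2
Result: [[3, 0], [3, 2]]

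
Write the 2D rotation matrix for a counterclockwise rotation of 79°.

Rotation matrix formula: [[cos θ, -sin θ], [sin θ, cos θ]]
For θ = 79°:
cos(79°) = 0.1908
sin(79°) = 0.9816
Result: [[0.1908, -0.9816], [0.9816, 0.1908]]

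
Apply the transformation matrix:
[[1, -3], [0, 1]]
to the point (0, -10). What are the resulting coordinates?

Matrix multiplication:
[[1, -3], [0, 1]] × [0, -10]ᵀ
= [(1)(0) + (-3)(-10), (0)(0) + (1)(-10)]ᵀ
= [30, -10]ᵀ
Result: (30, -10)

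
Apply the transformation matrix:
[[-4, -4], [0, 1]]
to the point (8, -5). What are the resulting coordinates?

Matrix multiplication:
[[-4, -4], [0, 1]] × [8, -5]ᵀ
= [(-4)(8) + (-4)(-5), (0)(8) + (1)(-5)]ᵀ
= [-12, -5]ᵀ
Result: (-12, -5)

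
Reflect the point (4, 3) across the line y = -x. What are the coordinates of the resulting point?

Reflection across line y = -x: (4, 3) → (-3, -4)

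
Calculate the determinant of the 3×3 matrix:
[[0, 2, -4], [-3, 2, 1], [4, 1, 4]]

Expansion along first row:
det = 0·det([[2,1],[1,4]]) - 2·det([[-3,1],[4,4]]) + -4·det([[-3,2],[4,1]])
    = 0·(2·4 - 1·1) - 2·(-3·4 - 1·4) + -4·(-3·1 - 2·4)
    = 0·7 - 2·-16 + -4·-11
    = 0 + 32 + 44 = 76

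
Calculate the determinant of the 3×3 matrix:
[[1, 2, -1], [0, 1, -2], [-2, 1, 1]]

Expansion along first row:
det = 1·det([[1,-2],[1,1]]) - 2·det([[0,-2],[-2,1]]) + -1·det([[0,1],[-2,1]])
    = 1·(1·1 - -2·1) - 2·(0·1 - -2·-2) + -1·(0·1 - 1·-2)
    = 1·3 - 2·-4 + -1·2
    = 3 + 8 + -2 = 9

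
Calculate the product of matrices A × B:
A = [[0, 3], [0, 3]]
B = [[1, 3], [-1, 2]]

Matrix multiplication:
C[0][0] = 0×1 + 3×-1 = -3
C[0][1] = 0×3 + 3×2 = 6
C[1][0] = 0×1 + 3×-1 = -3
C[1][1] = 0×3 + 3×2 = 6
Result: [[-3, 6], [-3, 6]]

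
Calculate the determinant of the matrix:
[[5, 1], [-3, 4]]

For a 2×2 matrix [[a, b], [c, d]], det = ad - bc
det = (5)(4) - (1)(-3) = 20 - -3 = 23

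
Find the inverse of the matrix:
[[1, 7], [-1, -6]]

For [[a,b],[c,d]], inverse = (1/det)·[[d,-b],[-c,a]]
det = (1)(-6) - (7)(-1) = -6 - -7 = 1
Inverse = [[-6, -7], [1, 1]]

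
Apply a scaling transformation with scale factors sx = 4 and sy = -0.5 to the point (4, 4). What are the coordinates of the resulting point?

Scaling matrix:
[[4, 0], [0, -0.50]]
Result: (4 × 4, 4 × -0.5) = (16, -2)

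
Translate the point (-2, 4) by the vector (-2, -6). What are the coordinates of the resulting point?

Translation by (-2, -6) (homogeneous matrix [[1, 0, -2], [0, 1, -6], [0, 0, 1]]):
x' = -2 + -2 = -4
y' = 4 + -6 = -2
Result: (-4, -2)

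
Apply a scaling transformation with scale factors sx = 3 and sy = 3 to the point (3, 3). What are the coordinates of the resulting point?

Scaling matrix:
[[3, 0], [0, 3]]
Result: (3 × 3, 3 × 3) = (9, 9)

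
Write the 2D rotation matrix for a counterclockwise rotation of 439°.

Rotation matrix formula: [[cos θ, -sin θ], [sin θ, cos θ]]
For θ = 439°:
cos(439°) = 0.1908
sin(439°) = 0.9816
Result: [[0.1908, -0.9816], [0.9816, 0.1908]]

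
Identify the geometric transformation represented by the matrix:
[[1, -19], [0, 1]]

This matrix represents: horizontal shear with factor -19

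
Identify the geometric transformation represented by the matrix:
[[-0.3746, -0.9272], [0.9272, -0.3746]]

This matrix represents: rotation by 112° counterclockwise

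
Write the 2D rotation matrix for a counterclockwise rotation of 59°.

Rotation matrix formula: [[cos θ, -sin θ], [sin θ, cos θ]]
For θ = 59°:
cos(59°) = 0.5150
sin(59°) = 0.8572
Result: [[0.5150, -0.8572], [0.8572, 0.5150]]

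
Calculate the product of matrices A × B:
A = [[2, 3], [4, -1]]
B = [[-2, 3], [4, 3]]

Matrix multiplication:
C[0][0] = 2×-2 + 3×4 = 8
C[0][1] = 2×3 + 3×3 = 15
C[1][0] = 4×-2 + -1×4 = -12
C[1][1] = 4×3 + -1×3 = 9
Result: [[8, 15], [-12, 9]]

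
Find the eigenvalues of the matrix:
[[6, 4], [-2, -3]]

Characteristic equation: det(A - λI) = 0
λ² - (trace)λ + (det) = 0
trace = 6 + -3 = 3, det = (6)(-3) - (4)(-2) = -10
λ² - (3)λ + (-10) = 0
λ = (3 ± √((3)² - 4·(-10))) / 2 = (3 ± √49) / 2
Solving: λ = -2, 5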